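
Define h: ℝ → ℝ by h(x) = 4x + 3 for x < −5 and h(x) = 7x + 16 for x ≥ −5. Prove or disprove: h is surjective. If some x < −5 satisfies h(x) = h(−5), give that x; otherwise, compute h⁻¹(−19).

-11/2

Both pieces are strictly increasing (slopes 4 and 7), so each is injective on its own interval.
The left piece maps (−∞, −5) onto (−∞, −17); the right piece maps [−5, ∞) onto [−19, ∞).
The union (−∞, −17) ∪ [−19, ∞) covers ℝ, so h is surjective.
For the follow-up: the images overlap, so an x < −5 with h(x) = h(−5) exists. h(−5) = −19; solving 4x + 3 = −19 for x < −5 gives x = (−19 − 3)/4 = −11/2.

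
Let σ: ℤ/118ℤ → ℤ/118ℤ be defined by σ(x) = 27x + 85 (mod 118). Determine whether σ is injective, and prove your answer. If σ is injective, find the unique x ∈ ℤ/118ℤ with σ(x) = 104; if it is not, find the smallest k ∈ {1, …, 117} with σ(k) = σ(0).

Recall that injectivity means: for all x_1, x_2 in the domain, σ(x_1) = σ(x_2) implies x_1 = x_2.
If σ(x_1) = σ(x_2), then 27x_1 ≡ 27x_2 (mod 118). Because gcd(27, 118) = 1, we may cancel 27 to get x_1 ≡ x_2 (mod 118).
Thus σ is injective.
We now compute 27⁻¹ mod 118 explicitly. Euclid's algorithm: 118 = 4·27 + 10, 27 = 2·10 + 7, 10 = 1·7 + 3, 7 = 2·3 + 1; back-substituting gives 1 = 35·27 − 8·118, so 27⁻¹ ≡ 35 (mod 118).
Since σ is injective, we compute σ⁻¹(104): solve 27x + 85 ≡ 104 (mod 118), i.e. 27x ≡ 19 (mod 118).
Multiplying by 27⁻¹ = 35 gives x ≡ 35·19 = 665 = 5·118 + 75 ≡ 75 (mod 118).
Check: σ(75) = 27·75 + 85 = 2110 = 17·118 + 104 ≡ 104 (mod 118).

75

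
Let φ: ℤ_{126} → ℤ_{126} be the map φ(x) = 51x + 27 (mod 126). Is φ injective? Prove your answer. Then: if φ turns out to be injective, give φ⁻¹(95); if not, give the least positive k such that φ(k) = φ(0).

We have gcd(51, 126) = 3 > 1. Taking x_1 = 0 and x_2 = 42: φ(0) = 27 and φ(42) = 51·42 + 27 = 2169 ≡ 27 (mod 126).
So φ(0) = φ(42) while 0 ≠ 42, thus φ is not injective.
Since φ is not injective, we find the least positive k with φ(k) = φ(0): this means 51k ≡ 0 (mod 126), i.e. 126 ∣ 51k. Since gcd(51, 126) = 3, dividing through by 3 this holds exactly when 42 ∣ 17k, and as gcd(17, 42) = 1, exactly when 42 ∣ k.
The smallest positive such k is 42.

42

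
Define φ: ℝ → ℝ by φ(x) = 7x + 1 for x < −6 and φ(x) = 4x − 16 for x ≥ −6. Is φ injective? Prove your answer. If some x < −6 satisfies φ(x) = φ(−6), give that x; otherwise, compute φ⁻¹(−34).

-9/2

Both pieces are strictly increasing (slopes 7 and 4), so each is injective on its own interval.
The left piece maps (−∞, −6) onto (−∞, −41); the right piece maps [−6, ∞) onto [−40, ∞).
These images are disjoint, so no value is attained by both pieces. Therefore φ is injective.
Because the two images are disjoint, no x < −6 has φ(x) = φ(−6), so we compute φ⁻¹(−34): −34 lies in [−40, ∞), so solve 4x − 16 = −34: x = (−34 + 16)/4 = −9/2.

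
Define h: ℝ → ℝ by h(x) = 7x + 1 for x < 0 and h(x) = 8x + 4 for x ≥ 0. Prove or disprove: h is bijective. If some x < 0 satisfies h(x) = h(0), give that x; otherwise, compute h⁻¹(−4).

-5/7

Both pieces are strictly increasing (slopes 7 and 8), so each is injective on its own interval.
The left piece maps (−∞, 0) onto (−∞, 1); the right piece maps [0, ∞) onto [4, ∞).
The images leave a gap (1 has no preimage), so h is not surjective, hence not bijective.
Because the two images are disjoint, no x < 0 has h(x) = h(0), so we compute h⁻¹(−4): −4 lies in (−∞, 1), so solve 7x + 1 = −4: x = (−4 − 1)/7 = −5/7.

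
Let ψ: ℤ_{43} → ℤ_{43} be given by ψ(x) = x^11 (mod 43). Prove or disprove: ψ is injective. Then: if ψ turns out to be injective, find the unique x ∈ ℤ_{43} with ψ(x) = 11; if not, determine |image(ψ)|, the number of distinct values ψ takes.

Since 43 is prime, the nonzero elements of ℤ_{43} form a cyclic group of order 42.
As gcd(11, 42) = 1, raising to the 11th power is a bijection on this group: if s^11 ≡ t^11 then (st^{−1})^11 = 1, and the only element of order dividing gcd(11, 42) = 1 is 1, so s = t.
With ψ(0) = 0 this makes ψ injective on all of ℤ_{43}, hence bijective (finite equal-size domain and codomain). In particular ψ is injective.
Since ψ is injective, we find the preimage of 11. The inverse of x ↦ x^11 on (ℤ_{43})^× is x ↦ x^23, because 11·23 = 253 = 6·42 + 1 ≡ 1 (mod 42) and x^{42} = 1 for x ≠ 0 (Fermat). So ψ⁻¹(11) = 11^23 mod 43.
Repeated squaring mod 43: 11^1 ≡ 11, 11^2 ≡ 11² = 121 ≡ 35, 11^4 ≡ 35² = 1225 ≡ 21, 11^8 ≡ 21² = 441 ≡ 11, 11^16 ≡ 11² = 121 ≡ 35. Since 23 = 16 + 4 + 2 + 1, 11^23 ≡ 35·21·35·11: 35·21 = 735 ≡ 4, then 4·35 = 140 ≡ 11, then 11·11 = 121 ≡ 35. So 11^23 ≡ 35 (mod 43).
Hence ψ⁻¹(11) = 35.

35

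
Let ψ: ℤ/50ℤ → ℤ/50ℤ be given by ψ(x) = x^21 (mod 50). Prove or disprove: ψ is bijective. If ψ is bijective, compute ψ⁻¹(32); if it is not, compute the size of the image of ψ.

ψ(0) = 0^21 = 0.
ψ(10): Repeated squaring mod 50: 10^1 ≡ 10, 10^2 ≡ 10² = 100 ≡ 0, 10^4 ≡ 0² = 0, 10^8 ≡ 0² = 0, 10^16 ≡ 0² = 0. Since 21 = 16 + 4 + 1, 10^21 ≡ 0·0·10: 0·0 = 0, then 0·10 = 0. So 10^21 ≡ 0 (mod 50).
So ψ(0) = ψ(10) = 0 while 0 ≠ 10, so ψ is not injective, hence not bijective.
Since ψ is not bijective, we determine |image(ψ)|. Computing x^21 mod 50 for each x (by repeated squaring, reducing mod 50 at every step), the values ψ(0), ψ(1), …, ψ(49) are: 0, 1, 2, 3, 4, 25, 6, 7, 8, 9, 0, 11, 12, 13, 14, 25, 16, 17, 18, 19, 0, 21, 22, 23, 24, 25, 26, 27, 28, 29, 0, 31, 32, 33, 34, 25, 36, 37, 38, 39, 0, 41, 42, 43, 44, 25, 46, 47, 48, 49.
The distinct values are {0, 1, 2, 3, 4, 6, 7, 8, 9, 11, 12, 13, 14, 16, 17, 18, 19, 21, 22, 23, 24, 25, 26, 27, 28, 29, 31, 32, 33, 34, 36, 37, 38, 39, 41, 42, 43, 44, 46, 47, 48, 49}; there are 42 of them.

42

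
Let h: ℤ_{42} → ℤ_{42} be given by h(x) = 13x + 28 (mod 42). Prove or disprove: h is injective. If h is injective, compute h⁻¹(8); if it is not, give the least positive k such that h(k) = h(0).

Suppose h(x_1) = h(x_2) in ℤ_{42}. Then 13x_1 + 28 ≡ 13x_2 + 28 (mod 42), hence 13(x_1 − x_2) ≡ 0 (mod 42).
Since gcd(13, 42) = 1, 13 is invertible modulo 42, therefore x_1 − x_2 ≡ 0 (mod 42), i.e. x_1 = x_2.
Hence h is injective.
We now compute 13⁻¹ mod 42 explicitly. Euclid's algorithm: 42 = 3·13 + 3, 13 = 4·3 + 1; back-substituting gives 1 = 13·13 − 4·42, so 13⁻¹ ≡ 13 (mod 42).
Since h is injective, we compute h⁻¹(8): solve 13x + 28 ≡ 8 (mod 42), i.e. 13x ≡ 22 (mod 42).
Multiplying by 13⁻¹ = 13 gives x ≡ 13·22 = 286 = 6·42 + 34 ≡ 34 (mod 42).
Check: h(34) = 13·34 + 28 = 470 = 11·42 + 8 ≡ 8 (mod 42).

34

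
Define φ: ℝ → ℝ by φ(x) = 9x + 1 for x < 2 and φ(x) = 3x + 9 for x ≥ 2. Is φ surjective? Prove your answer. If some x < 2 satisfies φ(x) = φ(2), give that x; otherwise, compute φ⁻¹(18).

Both pieces are strictly increasing (slopes 9 and 3), so each is injective on its own interval.
The left piece maps (−∞, 2) onto (−∞, 19); the right piece maps [2, ∞) onto [15, ∞).
The union (−∞, 19) ∪ [15, ∞) covers ℝ, so φ is surjective.
For the follow-up: the images overlap, so an x < 2 with φ(x) = φ(2) exists. φ(2) = 15; solving 9x + 1 = 15 for x < 2 gives x = (15 − 1)/9 = 14/9.

14/9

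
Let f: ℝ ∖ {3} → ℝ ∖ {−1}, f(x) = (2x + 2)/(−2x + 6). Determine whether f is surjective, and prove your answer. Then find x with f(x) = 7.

5/2

For any y ≠ −1, solving y(−2x + 6) = 2x + 2 for x gives a well-defined x ≠ 3. So f is surjective.
Solving f(x) = 7: cross-multiplying gives 2x + 2 = 7(−2x + 6), which rearranges to 16x = 40, so x = 5/2.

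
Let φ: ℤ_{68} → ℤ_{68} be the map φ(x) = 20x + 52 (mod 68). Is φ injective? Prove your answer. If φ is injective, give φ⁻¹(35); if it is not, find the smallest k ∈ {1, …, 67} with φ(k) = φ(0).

17

We have gcd(20, 68) = 4 > 1. Taking u = 0 and v = 17: φ(0) = 52 and φ(17) = 20·17 + 52 = 392 ≡ 52 (mod 68).
So φ(0) = φ(17) while 0 ≠ 17, so φ is not injective.
Since φ is not injective, we find the least positive k with φ(k) = φ(0): this means 20k ≡ 0 (mod 68), i.e. 68 ∣ 20k. Since gcd(20, 68) = 4, dividing through by 4 this holds exactly when 17 ∣ 5k, and as gcd(5, 17) = 1, exactly when 17 ∣ k.
The smallest positive such k is 17.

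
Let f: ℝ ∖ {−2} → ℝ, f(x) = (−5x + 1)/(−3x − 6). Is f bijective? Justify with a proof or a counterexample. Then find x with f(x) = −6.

-35/23

If f(x) = 5/3, cross-multiplying gives −3(−5x + 1) = −5(−3x − 6), which simplifies to −3 = 30 — false.  So 5/3 has no preimage and f is not surjective.
Thus f is not bijective.
Solving f(x) = −6: cross-multiplying gives −5x + 1 = −6(−3x − 6), which rearranges to −23x = 35, so x = −35/23.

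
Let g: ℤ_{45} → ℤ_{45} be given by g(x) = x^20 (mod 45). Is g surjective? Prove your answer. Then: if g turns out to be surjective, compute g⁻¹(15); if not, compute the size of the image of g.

8

g(3): Repeated squaring mod 45: 3^1 ≡ 3, 3^2 ≡ 3² = 9, 3^4 ≡ 9² = 81 ≡ 36, 3^8 ≡ 36² = 1296 ≡ 36, 3^16 ≡ 36² = 1296 ≡ 36. Since 20 = 16 + 4, 3^20 ≡ 36·36: 36·36 = 1296 ≡ 36. So 3^20 ≡ 36 (mod 45).
g(6): Repeated squaring mod 45: 6^1 ≡ 6, 6^2 ≡ 6² = 36, 6^4 ≡ 36² = 1296 ≡ 36, 6^8 ≡ 36² = 1296 ≡ 36, 6^16 ≡ 36² = 1296 ≡ 36. Since 20 = 16 + 4, 6^20 ≡ 36·36: 36·36 = 1296 ≡ 36. So 6^20 ≡ 36 (mod 45).
So g(3) = g(6) = 36 while 3 ≠ 6, hence g is not injective.
A non-injective map from the 45-element set ℤ_{45} to itself takes at most 44 distinct values, so it cannot be surjective. Hence g is not surjective.
Since g is not surjective, we determine |image(g)|. Computing x^20 mod 45 for each x (by repeated squaring, reducing mod 45 at every step), the values g(0), g(1), …, g(44) are: 0, 1, 31, 36, 16, 25, 36, 31, 1, 36, 10, 31, 36, 16, 16, 0, 31, 1, 36, 1, 40, 36, 16, 16, 36, 40, 1, 36, 1, 31, 0, 16, 16, 36, 31, 10, 36, 1, 31, 36, 25, 16, 36, 31, 1.
The distinct values are {0, 1, 10, 16, 25, 31, 36, 40}; there are 8 of them.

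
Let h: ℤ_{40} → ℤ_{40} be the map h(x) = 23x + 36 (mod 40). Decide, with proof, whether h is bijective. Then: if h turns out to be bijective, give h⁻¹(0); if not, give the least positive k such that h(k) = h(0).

28

Suppose h(s) = h(t) in ℤ_{40}. Then 23s + 36 ≡ 23t + 36 (mod 40), hence 23(s − t) ≡ 0 (mod 40).
Since gcd(23, 40) = 1, 23 is invertible modulo 40, hence s − t ≡ 0 (mod 40), i.e. s = t.
We now compute 23⁻¹ mod 40 explicitly. Euclid's algorithm: 40 = 1·23 + 17, 23 = 1·17 + 6, 17 = 2·6 + 5, 6 = 1·5 + 1; back-substituting gives 1 = 7·23 − 4·40, so 23⁻¹ ≡ 7 (mod 40).
For any y ∈ ℤ_{40}, x = 7(y − 36) mod 40 satisfies h(x) = 23·7(y − 36) + 36 ≡ y (since 23·7 ≡ 1 mod 40). So every y has a preimage.
Therefore h is bijective.
Since h is bijective, we compute h⁻¹(0): solve 23x + 36 ≡ 0 (mod 40), i.e. 23x ≡ 4 (mod 40).
Multiplying by 23⁻¹ = 7 gives x ≡ 7·4 = 28 ≡ 28 (mod 40).
Check: h(28) = 23·28 + 36 = 680 = 17·40 + 0 ≡ 0 (mod 40).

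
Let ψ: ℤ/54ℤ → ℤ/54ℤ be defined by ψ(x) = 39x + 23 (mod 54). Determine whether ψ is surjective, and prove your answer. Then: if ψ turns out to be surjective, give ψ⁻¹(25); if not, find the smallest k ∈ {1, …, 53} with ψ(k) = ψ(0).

Since gcd(39, 54) = 3, we have 39x ≡ 0 (mod 3) for all x, so ψ(x) ≡ 2 (mod 3).
But 0 ≢ 2 (mod 3), so 0 ∈ ℤ/54ℤ has no preimage. Thus ψ is not surjective.
Since ψ is not surjective, we find the least positive k with ψ(k) = ψ(0): this means 39k ≡ 0 (mod 54), i.e. 54 ∣ 39k. Since gcd(39, 54) = 3, dividing through by 3 this holds exactly when 18 ∣ 13k, and as gcd(13, 18) = 1, exactly when 18 ∣ k.
The smallest positive such k is 18.

18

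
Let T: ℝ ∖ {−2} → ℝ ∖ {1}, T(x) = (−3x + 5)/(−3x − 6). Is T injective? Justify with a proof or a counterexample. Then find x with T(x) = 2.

-17/3

Suppose T(s) = T(t). Cross-multiplying: (−3s + 5)(−3t − 6) = (−3t + 5)(−3s − 6).
Expanding both sides and cancelling the symmetric terms leaves 33·(s − t) = 0. Since 33 ≠ 0, s = t. Thus T is injective.
Solving T(x) = 2: cross-multiplying gives −3x + 5 = 2(−3x − 6), which rearranges to 3x = −17, so x = −17/3.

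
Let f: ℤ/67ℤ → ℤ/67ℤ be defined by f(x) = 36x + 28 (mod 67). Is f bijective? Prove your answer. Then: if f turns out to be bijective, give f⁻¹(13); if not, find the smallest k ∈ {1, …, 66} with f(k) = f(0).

61

Recall: f is injective if f(u) = f(v) implies u = v.
Suppose f(u) = f(v) in ℤ/67ℤ. Then 36u + 28 ≡ 36v + 28 (mod 67), thus 36(u − v) ≡ 0 (mod 67).
Since gcd(36, 67) = 1, 36 is invertible modulo 67, thus u − v ≡ 0 (mod 67), i.e. u = v.
We now compute 36⁻¹ mod 67 explicitly. Euclid's algorithm: 67 = 1·36 + 31, 36 = 1·31 + 5, 31 = 6·5 + 1; back-substituting gives 1 = 54·36 − 29·67, so 36⁻¹ ≡ 54 (mod 67).
Then y ↦ 54(y − 28) is a two-sided inverse to f, so every y ∈ ℤ/67ℤ has a preimage.
Thus f is bijective.
Since f is bijective, we compute f⁻¹(13): solve 36x + 28 ≡ 13 (mod 67), i.e. 36x ≡ 52 (mod 67).
Multiplying by 36⁻¹ = 54 gives x ≡ 54·52 = 2808 = 41·67 + 61 ≡ 61 (mod 67).
Check: f(61) = 36·61 + 28 = 2224 = 33·67 + 13 ≡ 13 (mod 67).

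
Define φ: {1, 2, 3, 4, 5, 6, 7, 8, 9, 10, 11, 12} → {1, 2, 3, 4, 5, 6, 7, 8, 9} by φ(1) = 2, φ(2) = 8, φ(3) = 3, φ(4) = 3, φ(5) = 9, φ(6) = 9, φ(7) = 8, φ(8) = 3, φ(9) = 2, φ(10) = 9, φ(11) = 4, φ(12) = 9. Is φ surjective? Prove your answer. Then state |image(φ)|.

5

No element maps to 1, so φ is not surjective.
The image of φ is {2, 3, 4, 8, 9}, which has 5 elements.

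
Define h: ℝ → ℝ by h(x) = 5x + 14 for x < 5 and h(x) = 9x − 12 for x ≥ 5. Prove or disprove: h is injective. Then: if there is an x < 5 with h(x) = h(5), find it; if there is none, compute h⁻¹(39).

Both pieces are strictly increasing (slopes 5 and 9), so each is injective on its own interval.
The left piece maps (−∞, 5) onto (−∞, 39); the right piece maps [5, ∞) onto [33, ∞).
These images overlap. In particular h(5) = 33 (right piece), and solving 5x + 14 = 33 on the left piece gives x = 19/5 < 5.
So h(19/5) = h(5) with 19/5 ≠ 5, and h is not injective. This x = 19/5 is the requested value below 5.

19/5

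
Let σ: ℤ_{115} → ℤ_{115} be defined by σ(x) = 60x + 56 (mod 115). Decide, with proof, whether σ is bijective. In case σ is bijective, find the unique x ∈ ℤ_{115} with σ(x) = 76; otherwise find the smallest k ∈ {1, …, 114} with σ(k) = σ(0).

23

By definition, σ is injective when σ(x_1) = σ(x_2) forces x_1 = x_2.
We have gcd(60, 115) = 5 > 1. Taking x_1 = 0 and x_2 = 23: σ(0) = 56 and σ(23) = 60·23 + 56 = 1436 ≡ 56 (mod 115).
So σ(0) = σ(23) while 0 ≠ 23, so σ is not injective, hence not bijective.
Since σ is not bijective, we find the least positive k with σ(k) = σ(0): this means 60k ≡ 0 (mod 115), i.e. 115 ∣ 60k. Since gcd(60, 115) = 5, dividing through by 5 this holds exactly when 23 ∣ 12k, and as gcd(12, 23) = 1, exactly when 23 ∣ k.
The smallest positive such k is 23.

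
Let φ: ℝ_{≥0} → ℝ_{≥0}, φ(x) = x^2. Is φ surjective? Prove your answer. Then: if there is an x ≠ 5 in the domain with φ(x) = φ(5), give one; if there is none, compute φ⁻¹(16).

4

For any y ∈ ℝ_{≥0}, x = y^{1/2} ∈ ℝ_{≥0} gives φ(x) = y, so φ is surjective.
Since x ↦ x^2 is strictly increasing on ℝ_{≥0}, it is injective there, so no x ≠ 5 in the domain has φ(x) = φ(5). We therefore compute φ⁻¹(16) = 16^{1/2} = 4 (indeed 4^2 = 16).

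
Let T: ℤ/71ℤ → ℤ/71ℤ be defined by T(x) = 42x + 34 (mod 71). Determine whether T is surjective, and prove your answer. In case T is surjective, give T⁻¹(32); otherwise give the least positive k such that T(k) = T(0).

Since gcd(42, 71) = 1, 42 is invertible modulo 71. Euclid's algorithm: 71 = 1·42 + 29, 42 = 1·29 + 13, 29 = 2·13 + 3, 13 = 4·3 + 1; back-substituting gives 1 = 22·42 − 13·71, so 42⁻¹ ≡ 22 (mod 71).
Then y ↦ 22(y − 34) is a two-sided inverse to T, so every y ∈ ℤ/71ℤ has a preimage.
Hence T is surjective.
Since T is surjective, we find T⁻¹(32): we need 42x ≡ 32 − 34 ≡ 69 (mod 71). Using 42⁻¹ = 22: x ≡ 22·69 = 1518 = 21·71 + 27, so x = 27.
Check: T(27) = 42·27 + 34 = 1168 = 16·71 + 32 ≡ 32 (mod 71).

27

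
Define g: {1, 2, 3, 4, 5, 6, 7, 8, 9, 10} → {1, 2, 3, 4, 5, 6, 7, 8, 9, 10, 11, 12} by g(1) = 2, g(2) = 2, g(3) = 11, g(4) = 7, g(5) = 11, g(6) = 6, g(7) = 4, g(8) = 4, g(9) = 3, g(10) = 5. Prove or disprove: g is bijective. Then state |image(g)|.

g(1) = 2 = g(2) with 1 ≠ 2, so g is not injective, hence not bijective.
The image of g is {2, 3, 4, 5, 6, 7, 11}, which has 7 elements.

7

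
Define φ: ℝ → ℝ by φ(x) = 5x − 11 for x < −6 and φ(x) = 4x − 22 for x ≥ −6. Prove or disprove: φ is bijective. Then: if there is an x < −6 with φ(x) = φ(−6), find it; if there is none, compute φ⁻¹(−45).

-7

Both pieces are strictly increasing (slopes 5 and 4), so each is injective on its own interval.
The left piece maps (−∞, −6) onto (−∞, −41); the right piece maps [−6, ∞) onto [−46, ∞).
These images overlap. In particular φ(−6) = −46 (right piece), and solving 5x − 11 = −46 on the left piece gives x = −7 < −6.
So φ(−7) = φ(−6) with −7 ≠ −6, and φ is not injective, hence not bijective. This x = −7 is the requested value below −6.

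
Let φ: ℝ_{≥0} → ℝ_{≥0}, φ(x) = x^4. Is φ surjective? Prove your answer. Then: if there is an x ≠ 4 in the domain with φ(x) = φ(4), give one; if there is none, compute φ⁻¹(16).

For any y ∈ ℝ_{≥0}, x = y^{1/4} ∈ ℝ_{≥0} gives φ(x) = y, so φ is surjective.
Since x ↦ x^4 is strictly increasing on ℝ_{≥0}, it is injective there, so no x ≠ 4 in the domain has φ(x) = φ(4). We therefore compute φ⁻¹(16) = 16^{1/4} = 2 (indeed 2^4 = 16).

2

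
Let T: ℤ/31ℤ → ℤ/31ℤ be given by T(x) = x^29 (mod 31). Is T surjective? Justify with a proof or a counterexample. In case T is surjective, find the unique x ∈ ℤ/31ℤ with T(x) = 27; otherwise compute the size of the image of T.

23

Since 31 is prime, the nonzero elements of ℤ/31ℤ form a cyclic group of order 30.
As gcd(29, 30) = 1, raising to the 29th power is a bijection on this group: if x_1^29 ≡ x_2^29 then (x_1x_2^{−1})^29 = 1, and the only element of order dividing gcd(29, 30) = 1 is 1, so x_1 = x_2.
With T(0) = 0 this makes T injective on all of ℤ/31ℤ, hence bijective (finite equal-size domain and codomain). In particular T is surjective.
Since T is surjective, we find the preimage of 27. The inverse of x ↦ x^29 on (ℤ/31ℤ)^× is x ↦ x^29, because 29·29 = 841 = 28·30 + 1 ≡ 1 (mod 30) and x^{30} = 1 for x ≠ 0 (Fermat). So T⁻¹(27) = 27^29 mod 31.
Repeated squaring mod 31: 27^1 ≡ 27, 27^2 ≡ 27² = 729 ≡ 16, 27^4 ≡ 16² = 256 ≡ 8, 27^8 ≡ 8² = 64 ≡ 2, 27^16 ≡ 2² = 4. Since 29 = 16 + 8 + 4 + 1, 27^29 ≡ 4·2·8·27: 4·2 = 8, then 8·8 = 64 ≡ 2, then 2·27 = 54 ≡ 23. So 27^29 ≡ 23 (mod 31).
Hence T⁻¹(27) = 23.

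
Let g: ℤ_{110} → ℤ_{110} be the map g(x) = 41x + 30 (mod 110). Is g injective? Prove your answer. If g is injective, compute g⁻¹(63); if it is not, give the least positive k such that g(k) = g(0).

33

Suppose g(x_1) = g(x_2) in ℤ_{110}. Then 41x_1 + 30 ≡ 41x_2 + 30 (mod 110), hence 41(x_1 − x_2) ≡ 0 (mod 110).
Since gcd(41, 110) = 1, 41 is invertible modulo 110, thus x_1 − x_2 ≡ 0 (mod 110), i.e. x_1 = x_2.
Thus g is injective.
We now compute 41⁻¹ mod 110 explicitly. Euclid's algorithm: 110 = 2·41 + 28, 41 = 1·28 + 13, 28 = 2·13 + 2, 13 = 6·2 + 1; back-substituting gives 1 = 51·41 − 19·110, so 41⁻¹ ≡ 51 (mod 110).
Since g is injective, we compute g⁻¹(63): solve 41x + 30 ≡ 63 (mod 110), i.e. 41x ≡ 33 (mod 110).
Multiplying by 41⁻¹ = 51 gives x ≡ 51·33 = 1683 = 15·110 + 33 ≡ 33 (mod 110).
Check: g(33) = 41·33 + 30 = 1383 = 12·110 + 63 ≡ 63 (mod 110).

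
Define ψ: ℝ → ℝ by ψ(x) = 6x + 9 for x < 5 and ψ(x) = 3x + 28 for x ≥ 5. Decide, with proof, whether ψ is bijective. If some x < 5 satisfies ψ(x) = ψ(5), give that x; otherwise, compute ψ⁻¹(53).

Both pieces are strictly increasing (slopes 6 and 3), so each is injective on its own interval.
The left piece maps (−∞, 5) onto (−∞, 39); the right piece maps [5, ∞) onto [43, ∞).
The images leave a gap (39 has no preimage), so ψ is not surjective, hence not bijective.
Because the two images are disjoint, no x < 5 has ψ(x) = ψ(5), so we compute ψ⁻¹(53): 53 lies in [43, ∞), so solve 3x + 28 = 53: x = (53 − 28)/3 = 25/3.

25/3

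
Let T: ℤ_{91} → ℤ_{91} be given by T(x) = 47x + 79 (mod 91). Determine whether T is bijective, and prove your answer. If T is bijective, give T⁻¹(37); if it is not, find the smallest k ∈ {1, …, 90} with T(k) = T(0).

63

If T(u) = T(v), then 47u ≡ 47v (mod 91). Because gcd(47, 91) = 1, we may cancel 47 to get u ≡ v (mod 91).
We now compute 47⁻¹ mod 91 explicitly. Euclid's algorithm: 91 = 1·47 + 44, 47 = 1·44 + 3, 44 = 14·3 + 2, 3 = 1·2 + 1; back-substituting gives 1 = 31·47 − 16·91, so 47⁻¹ ≡ 31 (mod 91).
For any y ∈ ℤ_{91}, x = 31(y − 79) mod 91 satisfies T(x) = 47·31(y − 79) + 79 ≡ y (since 47·31 ≡ 1 mod 91). So every y has a preimage.
Hence T is bijective.
Since T is bijective, we compute T⁻¹(37): solve 47x + 79 ≡ 37 (mod 91), i.e. 47x ≡ 49 (mod 91).
Multiplying by 47⁻¹ = 31 gives x ≡ 31·49 = 1519 = 16·91 + 63 ≡ 63 (mod 91).
Check: T(63) = 47·63 + 79 = 3040 = 33·91 + 37 ≡ 37 (mod 91).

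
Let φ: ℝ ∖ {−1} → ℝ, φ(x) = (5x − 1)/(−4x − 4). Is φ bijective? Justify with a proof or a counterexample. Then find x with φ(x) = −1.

If φ(x) = −5/4, cross-multiplying gives −4(5x − 1) = 5(−4x − 4), which simplifies to 4 = −20 — false.  So −5/4 has no preimage and φ is not surjective.
Therefore φ is not bijective.
Solving φ(x) = −1: cross-multiplying gives 5x − 1 = −1(−4x − 4), which rearranges to 1x = 5, so x = 5.

5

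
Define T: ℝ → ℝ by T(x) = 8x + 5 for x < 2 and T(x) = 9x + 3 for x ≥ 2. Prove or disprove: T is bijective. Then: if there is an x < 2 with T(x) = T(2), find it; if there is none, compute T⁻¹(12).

7/8

Both pieces are strictly increasing (slopes 8 and 9), so each is injective on its own interval.
The left piece maps (−∞, 2) onto (−∞, 21); the right piece maps [2, ∞) onto [21, ∞).
Since 21 = 21, the images partition ℝ: T is injective and surjective, hence bijective.
Because the two images are disjoint, no x < 2 has T(x) = T(2), so we compute T⁻¹(12): 12 lies in (−∞, 21), so solve 8x + 5 = 12: x = (12 − 5)/8 = 7/8.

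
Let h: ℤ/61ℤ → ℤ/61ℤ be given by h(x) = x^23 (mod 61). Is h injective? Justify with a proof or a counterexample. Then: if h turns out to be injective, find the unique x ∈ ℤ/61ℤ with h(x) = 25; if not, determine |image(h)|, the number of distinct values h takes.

15

Since 61 is prime, the nonzero elements of ℤ/61ℤ form a cyclic group of order 60.
As gcd(23, 60) = 1, raising to the 23rd power is a bijection on this group: if u^23 ≡ v^23 then (uv^{−1})^23 = 1, and the only element of order dividing gcd(23, 60) = 1 is 1, so u = v.
With h(0) = 0 this makes h injective on all of ℤ/61ℤ, hence bijective (finite equal-size domain and codomain). In particular h is injective.
Since h is injective, we find the preimage of 25. The inverse of x ↦ x^23 on (ℤ/61ℤ)^× is x ↦ x^47, because 23·47 = 1081 = 18·60 + 1 ≡ 1 (mod 60) and x^{60} = 1 for x ≠ 0 (Fermat). So h⁻¹(25) = 25^47 mod 61.
Repeated squaring mod 61: 25^1 ≡ 25, 25^2 ≡ 25² = 625 ≡ 15, 25^4 ≡ 15² = 225 ≡ 42, 25^8 ≡ 42² = 1764 ≡ 56, 25^16 ≡ 56² = 3136 ≡ 25, 25^32 ≡ 25² = 625 ≡ 15. Since 47 = 32 + 8 + 4 + 2 + 1, 25^47 ≡ 15·56·42·15·25: 15·56 = 840 ≡ 47, then 47·42 = 1974 ≡ 22, then 22·15 = 330 ≡ 25, then 25·25 = 625 ≡ 15. So 25^47 ≡ 15 (mod 61).
Hence h⁻¹(25) = 15.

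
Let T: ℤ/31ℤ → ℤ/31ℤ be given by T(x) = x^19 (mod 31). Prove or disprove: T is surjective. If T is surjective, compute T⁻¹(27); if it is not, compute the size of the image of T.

23

Since 31 is prime, the nonzero elements of ℤ/31ℤ form a cyclic group of order 30.
As gcd(19, 30) = 1, raising to the 19th power is a bijection on this group: if a^19 ≡ b^19 then (ab^{−1})^19 = 1, and the only element of order dividing gcd(19, 30) = 1 is 1, so a = b.
With T(0) = 0 this makes T injective on all of ℤ/31ℤ, hence bijective (finite equal-size domain and codomain). In particular T is surjective.
Since T is surjective, we find the preimage of 27. The inverse of x ↦ x^19 on (ℤ/31ℤ)^× is x ↦ x^19, because 19·19 = 361 = 12·30 + 1 ≡ 1 (mod 30) and x^{30} = 1 for x ≠ 0 (Fermat). So T⁻¹(27) = 27^19 mod 31.
Repeated squaring mod 31: 27^1 ≡ 27, 27^2 ≡ 27² = 729 ≡ 16, 27^4 ≡ 16² = 256 ≡ 8, 27^8 ≡ 8² = 64 ≡ 2, 27^16 ≡ 2² = 4. Since 19 = 16 + 2 + 1, 27^19 ≡ 4·16·27: 4·16 = 64 ≡ 2, then 2·27 = 54 ≡ 23. So 27^19 ≡ 23 (mod 31).
Hence T⁻¹(27) = 23.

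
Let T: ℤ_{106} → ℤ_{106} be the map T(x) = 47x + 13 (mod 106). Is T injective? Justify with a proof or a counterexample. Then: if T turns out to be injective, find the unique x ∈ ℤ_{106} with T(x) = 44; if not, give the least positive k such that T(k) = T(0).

39

By definition, T is injective when T(x_1) = T(x_2) forces x_1 = x_2.
If T(x_1) = T(x_2), then 47x_1 ≡ 47x_2 (mod 106). Because gcd(47, 106) = 1, we may cancel 47 to get x_1 ≡ x_2 (mod 106).
So T is injective.
We now compute 47⁻¹ mod 106 explicitly. Euclid's algorithm: 106 = 2·47 + 12, 47 = 3·12 + 11, 12 = 1·11 + 1; back-substituting gives 1 = 97·47 − 43·106, so 47⁻¹ ≡ 97 (mod 106).
Since T is injective, we compute T⁻¹(44): solve 47x + 13 ≡ 44 (mod 106), i.e. 47x ≡ 31 (mod 106).
Multiplying by 47⁻¹ = 97 gives x ≡ 97·31 = 3007 = 28·106 + 39 ≡ 39 (mod 106).
Check: T(39) = 47·39 + 13 = 1846 = 17·106 + 44 ≡ 44 (mod 106).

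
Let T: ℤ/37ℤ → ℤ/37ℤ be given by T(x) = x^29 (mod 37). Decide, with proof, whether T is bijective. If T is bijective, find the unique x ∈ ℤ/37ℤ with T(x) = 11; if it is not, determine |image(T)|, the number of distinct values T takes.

27

Since 37 is prime, the nonzero elements of ℤ/37ℤ form a cyclic group of order 36.
As gcd(29, 36) = 1, raising to the 29th power is a bijection on this group: if u^29 ≡ v^29 then (uv^{−1})^29 = 1, and the only element of order dividing gcd(29, 36) = 1 is 1, so u = v.
With T(0) = 0 this makes T injective on all of ℤ/37ℤ, hence bijective (finite equal-size domain and codomain). In particular T is bijective.
Since T is bijective, we find the preimage of 11. The inverse of x ↦ x^29 on (ℤ/37ℤ)^× is x ↦ x^5, because 29·5 = 145 = 4·36 + 1 ≡ 1 (mod 36) and x^{36} = 1 for x ≠ 0 (Fermat). So T⁻¹(11) = 11^5 mod 37.
Repeated squaring mod 37: 11^1 ≡ 11, 11^2 ≡ 11² = 121 ≡ 10, 11^4 ≡ 10² = 100 ≡ 26. Since 5 = 4 + 1, 11^5 ≡ 26·11: 26·11 = 286 ≡ 27. So 11^5 ≡ 27 (mod 37).
Hence T⁻¹(11) = 27.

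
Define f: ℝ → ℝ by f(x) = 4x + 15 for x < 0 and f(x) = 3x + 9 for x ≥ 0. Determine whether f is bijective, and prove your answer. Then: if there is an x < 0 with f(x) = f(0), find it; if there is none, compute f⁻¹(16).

Both pieces are strictly increasing (slopes 4 and 3), so each is injective on its own interval.
The left piece maps (−∞, 0) onto (−∞, 15); the right piece maps [0, ∞) onto [9, ∞).
These images overlap. In particular f(0) = 9 (right piece), and solving 4x + 15 = 9 on the left piece gives x = −3/2 < 0.
So f(−3/2) = f(0) with −3/2 ≠ 0, and f is not injective, hence not bijective. This x = −3/2 is the requested value below 0.

-3/2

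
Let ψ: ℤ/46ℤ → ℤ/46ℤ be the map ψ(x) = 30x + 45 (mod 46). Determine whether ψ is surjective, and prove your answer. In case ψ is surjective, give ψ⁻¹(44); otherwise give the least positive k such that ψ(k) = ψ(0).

23

Since gcd(30, 46) = 2, we have 30x ≡ 0 (mod 2) for all x, so ψ(x) ≡ 1 (mod 2).
But 0 ≢ 1 (mod 2), so 0 ∈ ℤ/46ℤ has no preimage. Hence ψ is not surjective.
Since ψ is not surjective, we find the least positive k with ψ(k) = ψ(0): this means 30k ≡ 0 (mod 46), i.e. 46 ∣ 30k. Since gcd(30, 46) = 2, dividing through by 2 this holds exactly when 23 ∣ 15k, and as gcd(15, 23) = 1, exactly when 23 ∣ k.
The smallest positive such k is 23.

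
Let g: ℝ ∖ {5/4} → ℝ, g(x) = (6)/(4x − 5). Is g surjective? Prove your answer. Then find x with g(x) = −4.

If g(x) = 0, cross-multiplying gives 4(6) = 0(4x − 5), which simplifies to 24 = 0 — false.  So 0 has no preimage and g is not surjective.
Solving g(x) = −4: cross-multiplying gives 6 = −4(4x − 5), which rearranges to 16x = 14, so x = 7/8.

7/8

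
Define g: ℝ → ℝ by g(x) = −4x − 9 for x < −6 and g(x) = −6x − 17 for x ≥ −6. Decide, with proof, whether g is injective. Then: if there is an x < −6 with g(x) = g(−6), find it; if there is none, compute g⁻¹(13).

-7

Both pieces are strictly decreasing (slopes −4 and −6), so each is injective on its own interval.
The left piece maps (−∞, −6) onto (15, ∞); the right piece maps [−6, ∞) onto (−∞, 19].
These images overlap. In particular g(−6) = 19 (right piece), and solving −4x − 9 = 19 on the left piece gives x = −7 < −6.
So g(−7) = g(−6) with −7 ≠ −6, and g is not injective. This x = −7 is the requested value below −6.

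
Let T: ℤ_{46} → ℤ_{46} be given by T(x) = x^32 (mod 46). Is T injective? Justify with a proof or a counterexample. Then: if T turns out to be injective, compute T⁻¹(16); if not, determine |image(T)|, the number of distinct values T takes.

24

T(22): Repeated squaring mod 46: 22^1 ≡ 22, 22^2 ≡ 22² = 484 ≡ 24, 22^4 ≡ 24² = 576 ≡ 24, 22^8 ≡ 24² = 576 ≡ 24, 22^16 ≡ 24² = 576 ≡ 24, 22^32 ≡ 24² = 576 ≡ 24. So 22^32 ≡ 24 (mod 46).
T(24): Repeated squaring mod 46: 24^1 ≡ 24, 24^2 ≡ 24² = 576 ≡ 24, 24^4 ≡ 24² = 576 ≡ 24, 24^8 ≡ 24² = 576 ≡ 24, 24^16 ≡ 24² = 576 ≡ 24, 24^32 ≡ 24² = 576 ≡ 24. So 24^32 ≡ 24 (mod 46).
So T(22) = T(24) = 24 while 22 ≠ 24, so T is not injective.
Since T is not injective, we determine |image(T)|. Computing x^32 mod 46 for each x (by repeated squaring, reducing mod 46 at every step), the values T(0), T(1), …, T(45) are: 0, 1, 12, 31, 6, 9, 4, 13, 26, 41, 16, 25, 2, 39, 18, 3, 36, 27, 32, 29, 8, 35, 24, 23, 24, 35, 8, 29, 32, 27, 36, 3, 18, 39, 2, 25, 16, 41, 26, 13, 4, 9, 6, 31, 12, 1.
The distinct values are {0, 1, 2, 3, 4, 6, 8, 9, 12, 13, 16, 18, 23, 24, 25, 26, 27, 29, 31, 32, 35, 36, 39, 41}; there are 24 of them.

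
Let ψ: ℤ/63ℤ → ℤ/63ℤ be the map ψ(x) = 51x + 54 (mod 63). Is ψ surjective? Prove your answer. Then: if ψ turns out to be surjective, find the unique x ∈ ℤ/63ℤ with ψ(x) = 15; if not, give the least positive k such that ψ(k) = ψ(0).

21

By definition, surjectivity means every element of the codomain has a preimage under ψ.
Since gcd(51, 63) = 3, we have 51x ≡ 0 (mod 3) for all x, so ψ(x) ≡ 0 (mod 3).
But 1 ≢ 0 (mod 3), so 1 ∈ ℤ/63ℤ has no preimage. So ψ is not surjective.
Since ψ is not surjective, we find the least positive k with ψ(k) = ψ(0): this means 51k ≡ 0 (mod 63), i.e. 63 ∣ 51k. Since gcd(51, 63) = 3, dividing through by 3 this holds exactly when 21 ∣ 17k, and as gcd(17, 21) = 1, exactly when 21 ∣ k.
The smallest positive such k is 21.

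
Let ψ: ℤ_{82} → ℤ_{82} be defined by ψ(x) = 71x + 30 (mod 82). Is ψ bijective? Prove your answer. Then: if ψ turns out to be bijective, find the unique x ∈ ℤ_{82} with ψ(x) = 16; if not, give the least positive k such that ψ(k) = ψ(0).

By definition, ψ is injective when ψ(a) = ψ(b) forces a = b.
If ψ(a) = ψ(b), then 71a ≡ 71b (mod 82). Because gcd(71, 82) = 1, we may cancel 71 to get a ≡ b (mod 82).
We now compute 71⁻¹ mod 82 explicitly. Euclid's algorithm: 82 = 1·71 + 11, 71 = 6·11 + 5, 11 = 2·5 + 1; back-substituting gives 1 = 67·71 − 58·82, so 71⁻¹ ≡ 67 (mod 82).
For any y ∈ ℤ_{82}, x = 67(y − 30) mod 82 satisfies ψ(x) = 71·67(y − 30) + 30 ≡ y (since 71·67 ≡ 1 mod 82). So every y has a preimage.
Therefore ψ is bijective.
Since ψ is bijective, we find ψ⁻¹(16): we need 71x ≡ 16 − 30 ≡ 68 (mod 82). Using 71⁻¹ = 67: x ≡ 67·68 = 4556 = 55·82 + 46, so x = 46.
Check: ψ(46) = 71·46 + 30 = 3296 = 40·82 + 16 ≡ 16 (mod 82).

46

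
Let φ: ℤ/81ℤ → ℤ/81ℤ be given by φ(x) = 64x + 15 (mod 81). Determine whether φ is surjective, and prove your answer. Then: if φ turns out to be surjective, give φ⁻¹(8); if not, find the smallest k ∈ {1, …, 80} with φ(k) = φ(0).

Since gcd(64, 81) = 1, 64 is invertible modulo 81. Euclid's algorithm: 81 = 1·64 + 17, 64 = 3·17 + 13, 17 = 1·13 + 4, 13 = 3·4 + 1; back-substituting gives 1 = 19·64 − 15·81, so 64⁻¹ ≡ 19 (mod 81).
For any y ∈ ℤ/81ℤ, x = 19(y − 15) mod 81 satisfies φ(x) = 64·19(y − 15) + 15 ≡ y (since 64·19 ≡ 1 mod 81). So every y has a preimage.
Hence φ is surjective.
Since φ is surjective, we find φ⁻¹(8): we need 64x ≡ 8 − 15 ≡ 74 (mod 81). Using 64⁻¹ = 19: x ≡ 19·74 = 1406 = 17·81 + 29, so x = 29.
Check: φ(29) = 64·29 + 15 = 1871 = 23·81 + 8 ≡ 8 (mod 81).

29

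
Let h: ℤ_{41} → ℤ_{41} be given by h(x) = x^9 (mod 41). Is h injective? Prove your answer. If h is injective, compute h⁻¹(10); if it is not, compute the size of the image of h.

Since 41 is prime, the nonzero elements of ℤ_{41} form a cyclic group of order 40.
As gcd(9, 40) = 1, raising to the 9th power is a bijection on this group: if x_1^9 ≡ x_2^9 then (x_1x_2^{−1})^9 = 1, and the only element of order dividing gcd(9, 40) = 1 is 1, so x_1 = x_2.
With h(0) = 0 this makes h injective on all of ℤ_{41}, hence bijective (finite equal-size domain and codomain). In particular h is injective.
Since h is injective, we find the preimage of 10. The inverse of x ↦ x^9 on (ℤ_{41})^× is x ↦ x^9, because 9·9 = 81 = 2·40 + 1 ≡ 1 (mod 40) and x^{40} = 1 for x ≠ 0 (Fermat). So h⁻¹(10) = 10^9 mod 41.
Repeated squaring mod 41: 10^1 ≡ 10, 10^2 ≡ 10² = 100 ≡ 18, 10^4 ≡ 18² = 324 ≡ 37, 10^8 ≡ 37² = 1369 ≡ 16. Since 9 = 8 + 1, 10^9 ≡ 16·10: 16·10 = 160 ≡ 37. So 10^9 ≡ 37 (mod 41).
Hence h⁻¹(10) = 37.

37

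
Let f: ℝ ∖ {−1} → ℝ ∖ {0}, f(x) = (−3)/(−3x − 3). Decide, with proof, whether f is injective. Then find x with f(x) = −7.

-8/7

Suppose f(u) = f(v). Cross-multiplying: (−3)(−3v − 3) = (−3)(−3u − 3).
Expanding both sides and cancelling the symmetric terms leaves −9·(u − v) = 0. Since −9 ≠ 0, u = v. Therefore f is injective.
Solving f(x) = −7: cross-multiplying gives −3 = −7(−3x − 3), which rearranges to −21x = 24, so x = −8/7.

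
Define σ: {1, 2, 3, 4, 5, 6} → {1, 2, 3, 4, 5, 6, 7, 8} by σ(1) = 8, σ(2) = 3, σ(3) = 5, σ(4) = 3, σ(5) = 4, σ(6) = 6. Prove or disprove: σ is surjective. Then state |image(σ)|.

No element maps to 1, so σ is not surjective.
The image of σ is {3, 4, 5, 6, 8}, which has 5 elements.

5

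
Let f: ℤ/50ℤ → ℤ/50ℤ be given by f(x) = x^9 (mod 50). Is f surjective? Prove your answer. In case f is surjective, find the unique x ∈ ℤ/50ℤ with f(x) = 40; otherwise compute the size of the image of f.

42

f(0) = 0^9 = 0.
f(10): Repeated squaring mod 50: 10^1 ≡ 10, 10^2 ≡ 10² = 100 ≡ 0, 10^4 ≡ 0² = 0, 10^8 ≡ 0² = 0. Since 9 = 8 + 1, 10^9 ≡ 0·10: 0·10 = 0. So 10^9 ≡ 0 (mod 50).
So f(0) = f(10) = 0 while 0 ≠ 10, so f is not injective.
A non-injective map from the 50-element set ℤ/50ℤ to itself takes at most 49 distinct values, so it cannot be surjective. Hence f is not surjective.
Since f is not surjective, we determine |image(f)|. Computing x^9 mod 50 for each x (by repeated squaring, reducing mod 50 at every step), the values f(0), f(1), …, f(49) are: 0, 1, 12, 33, 44, 25, 46, 7, 28, 39, 0, 41, 2, 23, 34, 25, 36, 47, 18, 29, 0, 31, 42, 13, 24, 25, 26, 37, 8, 19, 0, 21, 32, 3, 14, 25, 16, 27, 48, 9, 0, 11, 22, 43, 4, 25, 6, 17, 38, 49.
The distinct values are {0, 1, 2, 3, 4, 6, 7, 8, 9, 11, 12, 13, 14, 16, 17, 18, 19, 21, 22, 23, 24, 25, 26, 27, 28, 29, 31, 32, 33, 34, 36, 37, 38, 39, 41, 42, 43, 44, 46, 47, 48, 49}; there are 42 of them.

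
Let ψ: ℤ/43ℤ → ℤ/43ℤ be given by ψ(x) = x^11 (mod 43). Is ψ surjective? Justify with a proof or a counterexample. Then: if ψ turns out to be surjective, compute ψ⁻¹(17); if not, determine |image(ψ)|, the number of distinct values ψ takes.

Since 43 is prime, the nonzero elements of ℤ/43ℤ form a cyclic group of order 42.
As gcd(11, 42) = 1, raising to the 11th power is a bijection on this group: if x_1^11 ≡ x_2^11 then (x_1x_2^{−1})^11 = 1, and the only element of order dividing gcd(11, 42) = 1 is 1, so x_1 = x_2.
With ψ(0) = 0 this makes ψ injective on all of ℤ/43ℤ, hence bijective (finite equal-size domain and codomain). In particular ψ is surjective.
Since ψ is surjective, we find the preimage of 17. The inverse of x ↦ x^11 on (ℤ/43ℤ)^× is x ↦ x^23, because 11·23 = 253 = 6·42 + 1 ≡ 1 (mod 42) and x^{42} = 1 for x ≠ 0 (Fermat). So ψ⁻¹(17) = 17^23 mod 43.
Repeated squaring mod 43: 17^1 ≡ 17, 17^2 ≡ 17² = 289 ≡ 31, 17^4 ≡ 31² = 961 ≡ 15, 17^8 ≡ 15² = 225 ≡ 10, 17^16 ≡ 10² = 100 ≡ 14. Since 23 = 16 + 4 + 2 + 1, 17^23 ≡ 14·15·31·17: 14·15 = 210 ≡ 38, then 38·31 = 1178 ≡ 17, then 17·17 = 289 ≡ 31. So 17^23 ≡ 31 (mod 43).
Hence ψ⁻¹(17) = 31.

31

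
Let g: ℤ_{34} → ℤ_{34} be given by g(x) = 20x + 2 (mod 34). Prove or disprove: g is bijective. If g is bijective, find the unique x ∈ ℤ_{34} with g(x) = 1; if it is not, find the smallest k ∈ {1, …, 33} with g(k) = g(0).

We have gcd(20, 34) = 2 > 1. Taking a = 0 and b = 17: g(0) = 2 and g(17) = 20·17 + 2 = 342 ≡ 2 (mod 34).
So g(0) = g(17) while 0 ≠ 17, thus g is not injective, hence not bijective.
Since g is not bijective, we find the least positive k with g(k) = g(0): this means 20k ≡ 0 (mod 34), i.e. 34 ∣ 20k. Since gcd(20, 34) = 2, dividing through by 2 this holds exactly when 17 ∣ 10k, and as gcd(10, 17) = 1, exactly when 17 ∣ k.
The smallest positive such k is 17.

17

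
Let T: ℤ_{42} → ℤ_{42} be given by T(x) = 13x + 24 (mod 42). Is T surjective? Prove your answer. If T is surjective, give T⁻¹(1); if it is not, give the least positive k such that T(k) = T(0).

37

Since gcd(13, 42) = 1, 13 is invertible modulo 42. Euclid's algorithm: 42 = 3·13 + 3, 13 = 4·3 + 1; back-substituting gives 1 = 13·13 − 4·42, so 13⁻¹ ≡ 13 (mod 42).
For any y ∈ ℤ_{42}, x = 13(y − 24) mod 42 satisfies T(x) = 13·13(y − 24) + 24 ≡ y (since 13·13 ≡ 1 mod 42). So every y has a preimage.
So T is surjective.
Since T is surjective, we compute T⁻¹(1): solve 13x + 24 ≡ 1 (mod 42), i.e. 13x ≡ 19 (mod 42).
Multiplying by 13⁻¹ = 13 gives x ≡ 13·19 = 247 = 5·42 + 37 ≡ 37 (mod 42).
Check: T(37) = 13·37 + 24 = 505 = 12·42 + 1 ≡ 1 (mod 42).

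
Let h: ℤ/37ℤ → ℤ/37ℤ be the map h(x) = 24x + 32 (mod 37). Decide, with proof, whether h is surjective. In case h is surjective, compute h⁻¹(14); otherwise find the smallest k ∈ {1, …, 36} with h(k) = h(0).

Recall that surjectivity means every element of the codomain has a preimage under h.
Since gcd(24, 37) = 1, 24 is invertible modulo 37. Euclid's algorithm: 37 = 1·24 + 13, 24 = 1·13 + 11, 13 = 1·11 + 2, 11 = 5·2 + 1; back-substituting gives 1 = 17·24 − 11·37, so 24⁻¹ ≡ 17 (mod 37).
For any y ∈ ℤ/37ℤ, x = 17(y − 32) mod 37 satisfies h(x) = 24·17(y − 32) + 32 ≡ y (since 24·17 ≡ 1 mod 37). So every y has a preimage.
So h is surjective.
Since h is surjective, we find h⁻¹(14): we need 24x ≡ 14 − 32 ≡ 19 (mod 37). Using 24⁻¹ = 17: x ≡ 17·19 = 323 = 8·37 + 27, so x = 27.
Check: h(27) = 24·27 + 32 = 680 = 18·37 + 14 ≡ 14 (mod 37).

27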